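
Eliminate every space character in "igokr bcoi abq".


Input string: 'igokr bcoi abq'
Operation: remove all spaces
Words: 'igokr', 'bcoi', 'abq'
Join without spaces: igokrbcoiabq


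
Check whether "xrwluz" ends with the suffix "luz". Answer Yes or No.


Input string: 'xrwluz'
Suffix to check: 'luz'
Last 3 characters of input: 'luz'
Match: True
Result: Yes


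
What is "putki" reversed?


Input string: 'putki'
Operation: reverse character order
Original order: 'p' -> 'u' -> 't' -> 'k' -> 'i'
Reversed order: 'i' -> 'k' -> 't' -> 'u' -> 'p'
Result: iktup


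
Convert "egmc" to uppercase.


Input string: 'egmc'
Operation: convert each letter to uppercase
Mapping: 'e'->'E', 'g'->'G', 'm'->'M', 'c'->'C'
Result: EGMC


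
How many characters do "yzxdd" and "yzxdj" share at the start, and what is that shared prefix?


String 1: 'yzxdd'
String 2: 'yzxdj'
Compare position by position:
pos 0: 'y' vs 'y' match
pos 1: 'z' vs 'z' match
pos 2: 'x' vs 'x' match
pos 3: 'd' vs 'd' match
pos 4: 'd' vs 'j' differ -> stop
Longest common prefix: "yzxd" (length 4)


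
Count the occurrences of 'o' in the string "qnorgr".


Input string: 'qnorgr'
Target character: 'o'
Scan each position: s[2]='o'
Matches found at indices: 2
Total: 1


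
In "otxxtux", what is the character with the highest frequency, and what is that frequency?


Input: 'otxxtux'
Operation: tally each character
Counts: 'o':1, 't':2, 'u':1, 'x':3
Maximum: 'x' appears 3 times


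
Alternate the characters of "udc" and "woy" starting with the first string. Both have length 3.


String 1: 'udc'
String 2: 'woy'
Operation: alternate characters
Pairs: 'u'+'w', 'd'+'o', 'c'+'y'
Result: uwdocy


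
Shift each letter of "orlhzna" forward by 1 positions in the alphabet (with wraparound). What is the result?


Input: 'orlhzna', shift = 1
Operation: for each letter, (position + 1) mod 26
Mapping: 'o'(14+1=15)->'p', 'r'(17+1=18)->'s', 'l'(11+1=12)->'m', 'h'(7+1=8)->'i', 'z'(25+1=26, 26 mod 26=0)->'a', 'n'(13+1=14)->'o', 'a'(0+1=1)->'b'
Result: psmiaob


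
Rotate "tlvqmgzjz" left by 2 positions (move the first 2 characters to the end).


Input: 'tlvqmgzjz', shift = 2
Operation: split at index 2 and swap parts
Front part s[0:2] = 'tl'
Back part s[2:] = 'vqmgzjz'
Rotated = back + front = 'vqmgzjz' + 'tl'
Result: vqmgzjztl


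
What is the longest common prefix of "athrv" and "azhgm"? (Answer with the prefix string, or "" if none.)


String 1: 'athrv'
String 2: 'azhgm'
Compare position by position:
pos 0: 'a' vs 'a' match
pos 1: 't' vs 'z' differ -> stop
Longest common prefix: "a" (length 1)


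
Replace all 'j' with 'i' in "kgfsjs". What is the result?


Input string: 'kgfsjs'
Operation: replace 'j' with 'i'
Positions of 'j': 4
After replacement: kgfsis


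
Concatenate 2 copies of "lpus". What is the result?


Input string: 'lpus'
Operation: repeat 2 times
Concatenation: 'lpus' + 'lpus'
Result: lpuslpus


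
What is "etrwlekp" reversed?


Input string: 'etrwlekp'
Operation: reverse character order
Original order: 'e' -> 't' -> 'r' -> 'w' -> 'l' -> 'e' -> 'k' -> 'p'
Reversed order: 'p' -> 'k' -> 'e' -> 'l' -> 'w' -> 'r' -> 't' -> 'e'
Result: pkelwrte


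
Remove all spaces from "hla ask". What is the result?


Input string: 'hla ask'
Operation: remove all spaces
Words: 'hla', 'ask'
Join without spaces: hlaask


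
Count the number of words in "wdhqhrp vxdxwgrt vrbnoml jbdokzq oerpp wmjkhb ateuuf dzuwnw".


Input string: 'wdhqhrp vxdxwgrt vrbnoml jbdokzq oerpp wmjkhb ateuuf dzuwnw'
Operation: split by spaces
Words found: 'wdhqhrp', 'vxdxwgrt', 'vrbnoml', 'jbdokzq', 'oerpp', 'wmjkhb', 'ateuuf', 'dzuwnw'
Word count: 8


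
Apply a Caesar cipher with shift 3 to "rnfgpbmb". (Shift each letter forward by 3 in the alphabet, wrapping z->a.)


Input: 'rnfgpbmb', shift = 3
Operation: for each letter, (position + 3) mod 26
Mapping: 'r'(17+3=20)->'u', 'n'(13+3=16)->'q', 'f'(5+3=8)->'i', 'g'(6+3=9)->'j', 'p'(15+3=18)->'s', 'b'(1+3=4)->'e', 'm'(12+3=15)->'p', 'b'(1+3=4)->'e'
Result: uqijsepe


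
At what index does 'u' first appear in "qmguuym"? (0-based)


Input string: 'qmguuym'
Target: 'u'
Scanning left to right: s[0]='q', s[1]='m', s[2]='g', s[3]='u'
First match at index: 3


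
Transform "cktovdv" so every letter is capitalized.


Input string: 'cktovdv'
Operation: convert each letter to uppercase
Mapping: 'c'->'C', 'k'->'K', 't'->'T', 'o'->'O', 'v'->'V', 'd'->'D', 'v'->'V'
Result: CKTOVDV


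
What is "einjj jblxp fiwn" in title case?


Input string: 'einjj jblxp fiwn'
Operation: capitalize first letter of each word
Word transformations: 'einjj'->'Einjj', 'jblxp'->'Jblxp', 'fiwn'->'Fiwn'
Result: Einjj Jblxp Fiwn


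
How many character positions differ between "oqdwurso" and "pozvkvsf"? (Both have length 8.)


String 1: 'oqdwurso'
String 2: 'pozvkvsf'
Compare each position: pos 0: 'o'!='p', pos 1: 'q'!='o', pos 2: 'd'!='z', pos 3: 'w'!='v', pos 4: 'u'!='k', pos 5: 'r'!='v', pos 6: 's'=='s', pos 7: 'o'!='f'
Differing positions: 7
Hamming distance: 7


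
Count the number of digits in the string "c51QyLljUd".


Input string: 'c51QyLljUd'
Operation: count digit characters (0-9)
Scan: 'c', '5'(digit), '1'(digit), 'Q', 'y', 'L', 'l', 'j', 'U', 'd'
Digits found: 2
Result: 2


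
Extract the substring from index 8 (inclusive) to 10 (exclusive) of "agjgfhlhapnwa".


Input string: 'agjgfhlhapnwa'
Operation: slice [8:10]
Extract characters: s[8]='a', s[9]='p'
Result: ap


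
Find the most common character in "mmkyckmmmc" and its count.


Input: 'mmkyckmmmc'
Operation: tally each character
Counts: 'c':2, 'k':2, 'm':5, 'y':1
Maximum: 'm' appears 5 times


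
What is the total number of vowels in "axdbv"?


Input string: 'axdbv'
Operation: count vowels (a, e, i, o, u)
Scan: s[0]='a' (vowel), s[1]='x', s[2]='d', s[3]='b', s[4]='v'
Vowels found: 1
Result: 1


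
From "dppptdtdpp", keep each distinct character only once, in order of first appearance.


Input: 'dppptdtdpp'
Operation: keep first occurrence of each character
Scan: s[0]='d' new -> keep; s[1]='p' new -> keep; s[2]='p' seen -> skip; s[3]='p' seen -> skip; s[4]='t' new -> keep; s[5]='d' seen -> skip; s[6]='t' seen -> skip; s[7]='d' seen -> skip; s[8]='p' seen -> skip; s[9]='p' seen -> skip
Result: dpt


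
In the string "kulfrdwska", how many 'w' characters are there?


Input string: 'kulfrdwska'
Target character: 'w'
Scan each position: s[6]='w'
Matches found at indices: 6
Total: 1


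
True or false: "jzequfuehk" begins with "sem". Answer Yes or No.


Input string: 'jzequfuehk'
Prefix to check: 'sem'
First 3 characters of input: 'jze'
Match: False
Result: No


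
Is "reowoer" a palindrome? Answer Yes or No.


Input string: 'reowoer'
Reversed: 'reowoer'
Compare pairs: s[0]='r' vs s[6]='r' (match), s[1]='e' vs s[5]='e' (match), s[2]='o' vs s[4]='o' (match)
Palindrome: Yes


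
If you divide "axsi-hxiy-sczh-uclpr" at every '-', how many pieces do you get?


Input string: 'axsi-hxiy-sczh-uclpr'
Delimiter: '-'
Split result: 'axsi', 'hxiy', 'sczh', 'uclpr'
Number of parts: 4


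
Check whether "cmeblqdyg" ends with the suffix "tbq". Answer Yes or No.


Input string: 'cmeblqdyg'
Suffix to check: 'tbq'
Last 3 characters of input: 'dyg'
Match: False
Result: No


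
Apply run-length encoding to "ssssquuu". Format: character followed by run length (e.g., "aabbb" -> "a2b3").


Input: 'ssssquuu'
Operation: identify consecutive runs
Runs: 'ssss' -> s4, 'q' -> q1, 'uuu' -> u3
Encoded: s4q1u3


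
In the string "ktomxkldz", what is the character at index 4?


Input string: 'ktomxkldz'
Operation: get character at index 4
Index mapping: s[0]='k', s[1]='t', s[2]='o', s[3]='m', s[4]='x'
Result: 'x'


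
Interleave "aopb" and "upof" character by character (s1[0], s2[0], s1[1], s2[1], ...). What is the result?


String 1: 'aopb'
String 2: 'upof'
Operation: alternate characters
Pairs: 'a'+'u', 'o'+'p', 'p'+'o', 'b'+'f'
Result: auoppobf


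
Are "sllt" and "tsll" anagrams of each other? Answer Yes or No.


String 1: 'sllt' -> sorted: 'llst'
String 2: 'tsll' -> sorted: 'llst'
Compare sorted forms: 'llst' == 'llst'
Anagram: Yes


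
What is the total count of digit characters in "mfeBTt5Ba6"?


Input string: 'mfeBTt5Ba6'
Operation: count digit characters (0-9)
Scan: 'm', 'f', 'e', 'B', 'T', 't', '5'(digit), 'B', 'a', '6'(digit)
Digits found: 2
Result: 2


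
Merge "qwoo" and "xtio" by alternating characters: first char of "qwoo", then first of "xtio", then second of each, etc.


String 1: 'qwoo'
String 2: 'xtio'
Operation: alternate characters
Pairs: 'q'+'x', 'w'+'t', 'o'+'i', 'o'+'o'
Result: qxwtoioo


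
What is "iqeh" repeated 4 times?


Input string: 'iqeh'
Operation: repeat 4 times
Concatenation: 'iqeh' + 'iqeh' + 'iqeh' + 'iqeh'
Result: iqehiqehiqehiqeh


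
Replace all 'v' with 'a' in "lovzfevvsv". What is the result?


Input string: 'lovzfevvsv'
Operation: replace 'v' with 'a'
Positions of 'v': 2, 6, 7, 9
After replacement: loazfeaasa


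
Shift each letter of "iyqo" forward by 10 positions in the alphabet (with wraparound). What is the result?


Input: 'iyqo', shift = 10
Operation: for each letter, (position + 10) mod 26
Mapping: 'i'(8+10=18)->'s', 'y'(24+10=34, 34 mod 26=8)->'i', 'q'(16+10=26, 26 mod 26=0)->'a', 'o'(14+10=24)->'y'
Result: siay


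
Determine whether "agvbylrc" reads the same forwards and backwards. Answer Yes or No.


Input string: 'agvbylrc'
Reversed: 'crlybvga'
Compare pairs: s[0]='a' vs s[7]='c' (mismatch), s[1]='g' vs s[6]='r' (mismatch), s[2]='v' vs s[5]='l' (mismatch), s[3]='b' vs s[4]='y' (mismatch)
Palindrome: No


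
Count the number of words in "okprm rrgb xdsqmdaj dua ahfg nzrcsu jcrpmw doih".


Input string: 'okprm rrgb xdsqmdaj dua ahfg nzrcsu jcrpmw doih'
Operation: split by spaces
Words found: 'okprm', 'rrgb', 'xdsqmdaj', 'dua', 'ahfg', 'nzrcsu', 'jcrpmw', 'doih'
Word count: 8


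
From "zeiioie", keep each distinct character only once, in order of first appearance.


Input: 'zeiioie'
Operation: keep first occurrence of each character
Scan: s[0]='z' new -> keep; s[1]='e' new -> keep; s[2]='i' new -> keep; s[3]='i' seen -> skip; s[4]='o' new -> keep; s[5]='i' seen -> skip; s[6]='e' seen -> skip
Result: zeio


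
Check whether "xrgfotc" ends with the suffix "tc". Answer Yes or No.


Input string: 'xrgfotc'
Suffix to check: 'tc'
Last 2 characters of input: 'tc'
Match: True
Result: Yes


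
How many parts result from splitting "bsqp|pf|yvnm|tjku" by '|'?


Input string: 'bsqp|pf|yvnm|tjku'
Delimiter: '|'
Split result: 'bsqp', 'pf', 'yvnm', 'tjku'
Number of parts: 4


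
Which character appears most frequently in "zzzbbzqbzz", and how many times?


Input: 'zzzbbzqbzz'
Operation: tally each character
Counts: 'b':3, 'q':1, 'z':6
Maximum: 'z' appears 6 times


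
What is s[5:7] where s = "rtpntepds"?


Input string: 'rtpntepds'
Operation: slice [5:7]
Extract characters: s[5]='e', s[6]='p'
Result: ep


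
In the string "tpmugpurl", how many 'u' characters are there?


Input string: 'tpmugpurl'
Target character: 'u'
Scan each position: s[3]='u', s[6]='u'
Matches found at indices: 3, 6
Total: 2


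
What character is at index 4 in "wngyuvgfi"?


Input string: 'wngyuvgfi'
Operation: get character at index 4
Index mapping: s[0]='w', s[1]='n', s[2]='g', s[3]='y', s[4]='u'
Result: 'u'


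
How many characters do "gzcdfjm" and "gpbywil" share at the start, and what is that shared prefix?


String 1: 'gzcdfjm'
String 2: 'gpbywil'
Compare position by position:
pos 0: 'g' vs 'g' match
pos 1: 'z' vs 'p' differ -> stop
Longest common prefix: "g" (length 1)


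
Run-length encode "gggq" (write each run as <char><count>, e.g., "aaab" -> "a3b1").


Input: 'gggq'
Operation: identify consecutive runs
Runs: 'ggg' -> g3, 'q' -> q1
Encoded: g3q1


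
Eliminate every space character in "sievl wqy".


Input string: 'sievl wqy'
Operation: remove all spaces
Words: 'sievl', 'wqy'
Join without spaces: sievlwqy


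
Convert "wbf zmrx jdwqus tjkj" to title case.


Input string: 'wbf zmrx jdwqus tjkj'
Operation: capitalize first letter of each word
Word transformations: 'wbf'->'Wbf', 'zmrx'->'Zmrx', 'jdwqus'->'Jdwqus', 'tjkj'->'Tjkj'
Result: Wbf Zmrx Jdwqus Tjkj


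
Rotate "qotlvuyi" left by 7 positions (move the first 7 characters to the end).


Input: 'qotlvuyi', shift = 7
Operation: split at index 7 and swap parts
Front part s[0:7] = 'qotlvuy'
Back part s[7:] = 'i'
Rotated = back + front = 'i' + 'qotlvuy'
Result: iqotlvuy


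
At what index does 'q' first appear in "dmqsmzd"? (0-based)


Input string: 'dmqsmzd'
Target: 'q'
Scanning left to right: s[0]='d', s[1]='m', s[2]='q'
First match at index: 2


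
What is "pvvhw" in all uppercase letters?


Input string: 'pvvhw'
Operation: convert each letter to uppercase
Mapping: 'p'->'P', 'v'->'V', 'v'->'V', 'h'->'H', 'w'->'W'
Result: PVVHW


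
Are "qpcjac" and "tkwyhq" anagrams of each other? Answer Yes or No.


String 1: 'qpcjac' -> sorted: 'accjpq'
String 2: 'tkwyhq' -> sorted: 'hkqtwy'
Compare sorted forms: 'accjpq' != 'hkqtwy'
Anagram: No


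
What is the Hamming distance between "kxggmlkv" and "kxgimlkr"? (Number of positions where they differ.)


String 1: 'kxggmlkv'
String 2: 'kxgimlkr'
Compare each position: pos 0: 'k'=='k', pos 1: 'x'=='x', pos 2: 'g'=='g', pos 3: 'g'!='i', pos 4: 'm'=='m', pos 5: 'l'=='l', pos 6: 'k'=='k', pos 7: 'v'!='r'
Differing positions: 2
Hamming distance: 2


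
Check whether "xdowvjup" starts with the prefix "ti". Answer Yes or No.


Input string: 'xdowvjup'
Prefix to check: 'ti'
First 2 characters of input: 'xd'
Match: False
Result: No


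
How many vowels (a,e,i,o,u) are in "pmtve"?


Input string: 'pmtve'
Operation: count vowels (a, e, i, o, u)
Scan: s[0]='p', s[1]='m', s[2]='t', s[3]='v', s[4]='e' (vowel)
Vowels found: 1
Result: 1


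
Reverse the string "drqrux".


Input string: 'drqrux'
Operation: reverse character order
Original order: 'd' -> 'r' -> 'q' -> 'r' -> 'u' -> 'x'
Reversed order: 'x' -> 'u' -> 'r' -> 'q' -> 'r' -> 'd'
Result: xurqrd


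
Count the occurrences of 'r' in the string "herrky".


Input string: 'herrky'
Target character: 'r'
Scan each position: s[2]='r', s[3]='r'
Matches found at indices: 2, 3
Total: 2


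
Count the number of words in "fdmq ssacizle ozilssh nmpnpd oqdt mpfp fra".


Input string: 'fdmq ssacizle ozilssh nmpnpd oqdt mpfp fra'
Operation: split by spaces
Words found: 'fdmq', 'ssacizle', 'ozilssh', 'nmpnpd', 'oqdt', 'mpfp', 'fra'
Word count: 7


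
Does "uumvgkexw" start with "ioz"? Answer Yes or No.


Input string: 'uumvgkexw'
Prefix to check: 'ioz'
First 3 characters of input: 'uum'
Match: False
Result: No


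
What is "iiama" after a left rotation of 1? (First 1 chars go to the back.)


Input: 'iiama', shift = 1
Operation: split at index 1 and swap parts
Front part s[0:1] = 'i'
Back part s[1:] = 'iama'
Rotated = back + front = 'iama' + 'i'
Result: iamai


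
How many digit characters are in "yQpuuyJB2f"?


Input string: 'yQpuuyJB2f'
Operation: count digit characters (0-9)
Scan: 'y', 'Q', 'p', 'u', 'u', 'y', 'J', 'B', '2'(digit), 'f'
Digits found: 1
Result: 1


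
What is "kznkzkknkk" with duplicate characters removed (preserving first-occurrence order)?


Input: 'kznkzkknkk'
Operation: keep first occurrence of each character
Scan: s[0]='k' new -> keep; s[1]='z' new -> keep; s[2]='n' new -> keep; s[3]='k' seen -> skip; s[4]='z' seen -> skip; s[5]='k' seen -> skip; s[6]='k' seen -> skip; s[7]='n' seen -> skip; s[8]='k' seen -> skip; s[9]='k' seen -> skip
Result: kzn


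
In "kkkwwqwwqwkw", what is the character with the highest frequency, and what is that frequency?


Input: 'kkkwwqwwqwkw'
Operation: tally each character
Counts: 'k':4, 'q':2, 'w':6
Maximum: 'w' appears 6 times


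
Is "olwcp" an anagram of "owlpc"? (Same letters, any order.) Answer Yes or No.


String 1: 'owlpc' -> sorted: 'clopw'
String 2: 'olwcp' -> sorted: 'clopw'
Compare sorted forms: 'clopw' == 'clopw'
Anagram: Yes


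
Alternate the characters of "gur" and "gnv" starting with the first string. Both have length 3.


String 1: 'gur'
String 2: 'gnv'
Operation: alternate characters
Pairs: 'g'+'g', 'u'+'n', 'r'+'v'
Result: ggunrv


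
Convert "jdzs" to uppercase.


Input string: 'jdzs'
Operation: convert each letter to uppercase
Mapping: 'j'->'J', 'd'->'D', 'z'->'Z', 's'->'S'
Result: JDZS


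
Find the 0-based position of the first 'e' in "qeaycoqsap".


Input string: 'qeaycoqsap'
Target: 'e'
Scanning left to right: s[0]='q', s[1]='e'
First match at index: 1


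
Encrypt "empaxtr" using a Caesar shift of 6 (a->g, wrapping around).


Input: 'empaxtr', shift = 6
Operation: for each letter, (position + 6) mod 26
Mapping: 'e'(4+6=10)->'k', 'm'(12+6=18)->'s', 'p'(15+6=21)->'v', 'a'(0+6=6)->'g', 'x'(23+6=29, 29 mod 26=3)->'d', 't'(19+6=25)->'z', 'r'(17+6=23)->'x'
Result: ksvgdzx


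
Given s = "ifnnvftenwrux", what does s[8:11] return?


Input string: 'ifnnvftenwrux'
Operation: slice [8:11]
Extract characters: s[8]='n', s[9]='w', s[10]='r'
Result: nwr


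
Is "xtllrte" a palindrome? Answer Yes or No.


Input string: 'xtllrte'
Reversed: 'etrlltx'
Compare pairs: s[0]='x' vs s[6]='e' (mismatch), s[1]='t' vs s[5]='t' (match), s[2]='l' vs s[4]='r' (mismatch)
Palindrome: No


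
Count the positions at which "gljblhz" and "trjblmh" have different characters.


String 1: 'gljblhz'
String 2: 'trjblmh'
Compare each position: pos 0: 'g'!='t', pos 1: 'l'!='r', pos 2: 'j'=='j', pos 3: 'b'=='b', pos 4: 'l'=='l', pos 5: 'h'!='m', pos 6: 'z'!='h'
Differing positions: 4
Hamming distance: 4


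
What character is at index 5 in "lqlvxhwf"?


Input string: 'lqlvxhwf'
Operation: get character at index 5
Index mapping: s[0]='l', s[1]='q', s[2]='l', s[3]='v', s[4]='x', s[5]='h'
Result: 'h'


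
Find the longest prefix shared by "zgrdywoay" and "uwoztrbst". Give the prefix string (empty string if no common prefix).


String 1: 'zgrdywoay'
String 2: 'uwoztrbst'
Compare position by position:
pos 0: 'z' vs 'u' differ -> stop
Longest common prefix: "" (length 0)


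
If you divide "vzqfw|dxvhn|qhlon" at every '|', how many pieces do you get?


Input string: 'vzqfw|dxvhn|qhlon'
Delimiter: '|'
Split result: 'vzqfw', 'dxvhn', 'qhlon'
Number of parts: 3


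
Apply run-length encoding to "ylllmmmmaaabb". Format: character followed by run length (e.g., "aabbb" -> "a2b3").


Input: 'ylllmmmmaaabb'
Operation: identify consecutive runs
Runs: 'y' -> y1, 'lll' -> l3, 'mmmm' -> m4, 'aaa' -> a3, 'bb' -> b2
Encoded: y1l3m4a3b2


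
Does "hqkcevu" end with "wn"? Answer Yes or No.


Input string: 'hqkcevu'
Suffix to check: 'wn'
Last 2 characters of input: 'vu'
Match: False
Result: No


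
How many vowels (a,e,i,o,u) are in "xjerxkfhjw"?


Input string: 'xjerxkfhjw'
Operation: count vowels (a, e, i, o, u)
Scan: s[0]='x', s[1]='j', s[2]='e' (vowel), s[3]='r', s[4]='x', s[5]='k', s[6]='f', s[7]='h', s[8]='j', s[9]='w'
Vowels found: 1
Result: 1


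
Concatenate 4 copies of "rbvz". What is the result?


Input string: 'rbvz'
Operation: repeat 4 times
Concatenation: 'rbvz' + 'rbvz' + 'rbvz' + 'rbvz'
Result: rbvzrbvzrbvzrbvz


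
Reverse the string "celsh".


Input string: 'celsh'
Operation: reverse character order
Original order: 'c' -> 'e' -> 'l' -> 's' -> 'h'
Reversed order: 'h' -> 's' -> 'l' -> 'e' -> 'c'
Result: hslec


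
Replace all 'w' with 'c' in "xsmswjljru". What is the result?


Input string: 'xsmswjljru'
Operation: replace 'w' with 'c'
Positions of 'w': 4
After replacement: xsmscjljru


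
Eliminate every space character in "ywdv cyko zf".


Input string: 'ywdv cyko zf'
Operation: remove all spaces
Words: 'ywdv', 'cyko', 'zf'
Join without spaces: ywdvcykozf


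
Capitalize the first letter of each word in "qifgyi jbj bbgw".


Input string: 'qifgyi jbj bbgw'
Operation: capitalize first letter of each word
Word transformations: 'qifgyi'->'Qifgyi', 'jbj'->'Jbj', 'bbgw'->'Bbgw'
Result: Qifgyi Jbj Bbgw


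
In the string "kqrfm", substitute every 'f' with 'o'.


Input string: 'kqrfm'
Operation: replace 'f' with 'o'
Positions of 'f': 3
After replacement: kqrom


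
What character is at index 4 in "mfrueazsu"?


Input string: 'mfrueazsu'
Operation: get character at index 4
Index mapping: s[0]='m', s[1]='f', s[2]='r', s[3]='u', s[4]='e'
Result: 'e'


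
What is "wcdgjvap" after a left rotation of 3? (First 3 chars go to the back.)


Input: 'wcdgjvap', shift = 3
Operation: split at index 3 and swap parts
Front part s[0:3] = 'wcd'
Back part s[3:] = 'gjvap'
Rotated = back + front = 'gjvap' + 'wcd'
Result: gjvapwcd


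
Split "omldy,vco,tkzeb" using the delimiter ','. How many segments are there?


Input string: 'omldy,vco,tkzeb'
Delimiter: ','
Split result: 'omldy', 'vco', 'tkzeb'
Number of parts: 3


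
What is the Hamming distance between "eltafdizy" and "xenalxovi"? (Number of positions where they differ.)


String 1: 'eltafdizy'
String 2: 'xenalxovi'
Compare each position: pos 0: 'e'!='x', pos 1: 'l'!='e', pos 2: 't'!='n', pos 3: 'a'=='a', pos 4: 'f'!='l', pos 5: 'd'!='x', pos 6: 'i'!='o', pos 7: 'z'!='v', pos 8: 'y'!='i'
Differing positions: 8
Hamming distance: 8


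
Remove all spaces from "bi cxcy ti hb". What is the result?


Input string: 'bi cxcy ti hb'
Operation: remove all spaces
Words: 'bi', 'cxcy', 'ti', 'hb'
Join without spaces: bicxcytihb


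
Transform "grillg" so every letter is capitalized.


Input string: 'grillg'
Operation: convert each letter to uppercase
Mapping: 'g'->'G', 'r'->'R', 'i'->'I', 'l'->'L', 'l'->'L', 'g'->'G'
Result: GRILLG


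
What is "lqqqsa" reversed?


Input string: 'lqqqsa'
Operation: reverse character order
Original order: 'l' -> 'q' -> 'q' -> 'q' -> 's' -> 'a'
Reversed order: 'a' -> 's' -> 'q' -> 'q' -> 'q' -> 'l'
Result: asqqql


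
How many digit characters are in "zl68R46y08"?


Input string: 'zl68R46y08'
Operation: count digit characters (0-9)
Scan: 'z', 'l', '6'(digit), '8'(digit), 'R', '4'(digit), '6'(digit), 'y', '0'(digit), '8'(digit)
Digits found: 6
Result: 6


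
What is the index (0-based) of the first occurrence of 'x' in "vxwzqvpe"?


Input string: 'vxwzqvpe'
Target: 'x'
Scanning left to right: s[0]='v', s[1]='x'
First match at index: 1


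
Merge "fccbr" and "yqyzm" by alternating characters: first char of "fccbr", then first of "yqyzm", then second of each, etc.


String 1: 'fccbr'
String 2: 'yqyzm'
Operation: alternate characters
Pairs: 'f'+'y', 'c'+'q', 'c'+'y', 'b'+'z', 'r'+'m'
Result: fycqcybzrm


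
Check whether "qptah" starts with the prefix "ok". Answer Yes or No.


Input string: 'qptah'
Prefix to check: 'ok'
First 2 characters of input: 'qp'
Match: False
Result: No


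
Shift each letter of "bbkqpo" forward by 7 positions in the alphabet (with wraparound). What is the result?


Input: 'bbkqpo', shift = 7
Operation: for each letter, (position + 7) mod 26
Mapping: 'b'(1+7=8)->'i', 'b'(1+7=8)->'i', 'k'(10+7=17)->'r', 'q'(16+7=23)->'x', 'p'(15+7=22)->'w', 'o'(14+7=21)->'v'
Result: iirxwv


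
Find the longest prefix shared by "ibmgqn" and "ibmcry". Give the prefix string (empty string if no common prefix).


String 1: 'ibmgqn'
String 2: 'ibmcry'
Compare position by position:
pos 0: 'i' vs 'i' match
pos 1: 'b' vs 'b' match
pos 2: 'm' vs 'm' match
pos 3: 'g' vs 'c' differ -> stop
Longest common prefix: "ibm" (length 3)


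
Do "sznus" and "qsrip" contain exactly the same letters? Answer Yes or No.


String 1: 'sznus' -> sorted: 'nssuz'
String 2: 'qsrip' -> sorted: 'ipqrs'
Compare sorted forms: 'nssuz' != 'ipqrs'
Anagram: No


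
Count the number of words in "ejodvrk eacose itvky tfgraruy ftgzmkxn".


Input string: 'ejodvrk eacose itvky tfgraruy ftgzmkxn'
Operation: split by spaces
Words found: 'ejodvrk', 'eacose', 'itvky', 'tfgraruy', 'ftgzmkxn'
Word count: 5


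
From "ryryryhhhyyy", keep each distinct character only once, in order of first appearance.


Input: 'ryryryhhhyyy'
Operation: keep first occurrence of each character
Scan: s[0]='r' new -> keep; s[1]='y' new -> keep; s[2]='r' seen -> skip; s[3]='y' seen -> skip; s[4]='r' seen -> skip; s[5]='y' seen -> skip; s[6]='h' new -> keep; s[7]='h' seen -> skip; s[8]='h' seen -> skip; s[9]='y' seen -> skip; s[10]='y' seen -> skip; s[11]='y' seen -> skip
Result: ryh


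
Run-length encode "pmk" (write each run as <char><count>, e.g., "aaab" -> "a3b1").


Input: 'pmk'
Operation: identify consecutive runs
Runs: 'p' -> p1, 'm' -> m1, 'k' -> k1
Encoded: p1m1k1


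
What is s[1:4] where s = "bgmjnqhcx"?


Input string: 'bgmjnqhcx'
Operation: slice [1:4]
Extract characters: s[1]='g', s[2]='m', s[3]='j'
Result: gmj


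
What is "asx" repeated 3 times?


Input string: 'asx'
Operation: repeat 3 times
Concatenation: 'asx' + 'asx' + 'asx'
Result: asxasxasx


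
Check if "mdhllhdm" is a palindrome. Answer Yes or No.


Input string: 'mdhllhdm'
Reversed: 'mdhllhdm'
Compare pairs: s[0]='m' vs s[7]='m' (match), s[1]='d' vs s[6]='d' (match), s[2]='h' vs s[5]='h' (match), s[3]='l' vs s[4]='l' (match)
Palindrome: Yes


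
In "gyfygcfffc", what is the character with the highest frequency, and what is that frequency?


Input: 'gyfygcfffc'
Operation: tally each character
Counts: 'c':2, 'f':4, 'g':2, 'y':2
Maximum: 'f' appears 4 times


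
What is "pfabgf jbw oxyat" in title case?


Input string: 'pfabgf jbw oxyat'
Operation: capitalize first letter of each word
Word transformations: 'pfabgf'->'Pfabgf', 'jbw'->'Jbw', 'oxyat'->'Oxyat'
Result: Pfabgf Jbw Oxyat


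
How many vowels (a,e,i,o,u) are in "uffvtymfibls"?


Input string: 'uffvtymfibls'
Operation: count vowels (a, e, i, o, u)
Scan: s[0]='u' (vowel), s[1]='f', s[2]='f', s[3]='v', s[4]='t', s[5]='y', s[6]='m', s[7]='f', s[8]='i' (vowel), s[9]='b', s[10]='l', s[11]='s'
Vowels found: 2
Result: 2


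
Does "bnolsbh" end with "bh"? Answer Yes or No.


Input string: 'bnolsbh'
Suffix to check: 'bh'
Last 2 characters of input: 'bh'
Match: True
Result: Yes


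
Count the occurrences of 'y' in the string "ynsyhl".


Input string: 'ynsyhl'
Target character: 'y'
Scan each position: s[0]='y', s[3]='y'
Matches found at indices: 0, 3
Total: 2


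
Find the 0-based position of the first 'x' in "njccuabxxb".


Input string: 'njccuabxxb'
Target: 'x'
Scanning left to right: s[0]='n', s[1]='j', s[2]='c', s[3]='c', s[4]='u', s[5]='a', s[6]='b', s[7]='x'
First match at index: 7


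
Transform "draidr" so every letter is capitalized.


Input string: 'draidr'
Operation: convert each letter to uppercase
Mapping: 'd'->'D', 'r'->'R', 'a'->'A', 'i'->'I', 'd'->'D', 'r'->'R'
Result: DRAIDR


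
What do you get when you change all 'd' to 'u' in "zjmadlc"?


Input string: 'zjmadlc'
Operation: replace 'd' with 'u'
Positions of 'd': 4
After replacement: zjmaulc


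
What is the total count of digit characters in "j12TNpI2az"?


Input string: 'j12TNpI2az'
Operation: count digit characters (0-9)
Scan: 'j', '1'(digit), '2'(digit), 'T', 'N', 'p', 'I', '2'(digit), 'a', 'z'
Digits found: 3
Result: 3


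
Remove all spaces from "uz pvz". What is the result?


Input string: 'uz pvz'
Operation: remove all spaces
Words: 'uz', 'pvz'
Join without spaces: uzpvz


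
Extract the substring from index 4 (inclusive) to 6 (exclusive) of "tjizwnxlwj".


Input string: 'tjizwnxlwj'
Operation: slice [4:6]
Extract characters: s[4]='w', s[5]='n'
Result: wn


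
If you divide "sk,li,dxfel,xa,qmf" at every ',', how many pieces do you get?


Input string: 'sk,li,dxfel,xa,qmf'
Delimiter: ','
Split result: 'sk', 'li', 'dxfel', 'xa', 'qmf'
Number of parts: 5


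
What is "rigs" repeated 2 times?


Input string: 'rigs'
Operation: repeat 2 times
Concatenation: 'rigs' + 'rigs'
Result: rigsrigs


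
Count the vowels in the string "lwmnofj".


Input string: 'lwmnofj'
Operation: count vowels (a, e, i, o, u)
Scan: s[0]='l', s[1]='w', s[2]='m', s[3]='n', s[4]='o' (vowel), s[5]='f', s[6]='j'
Vowels found: 1
Result: 1


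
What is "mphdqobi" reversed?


Input string: 'mphdqobi'
Operation: reverse character order
Original order: 'm' -> 'p' -> 'h' -> 'd' -> 'q' -> 'o' -> 'b' -> 'i'
Reversed order: 'i' -> 'b' -> 'o' -> 'q' -> 'd' -> 'h' -> 'p' -> 'm'
Result: iboqdhpm


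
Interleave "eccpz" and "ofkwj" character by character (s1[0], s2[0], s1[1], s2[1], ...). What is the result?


String 1: 'eccpz'
String 2: 'ofkwj'
Operation: alternate characters
Pairs: 'e'+'o', 'c'+'f', 'c'+'k', 'p'+'w', 'z'+'j'
Result: eocfckpwzj


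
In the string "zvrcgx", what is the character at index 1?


Input string: 'zvrcgx'
Operation: get character at index 1
Index mapping: s[0]='z', s[1]='v'
Result: 'v'


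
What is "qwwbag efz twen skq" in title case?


Input string: 'qwwbag efz twen skq'
Operation: capitalize first letter of each word
Word transformations: 'qwwbag'->'Qwwbag', 'efz'->'Efz', 'twen'->'Twen', 'skq'->'Skq'
Result: Qwwbag Efz Twen Skq


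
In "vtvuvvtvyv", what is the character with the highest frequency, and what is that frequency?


Input: 'vtvuvvtvyv'
Operation: tally each character
Counts: 't':2, 'u':1, 'v':6, 'y':1
Maximum: 'v' appears 6 times


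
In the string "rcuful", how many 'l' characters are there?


Input string: 'rcuful'
Target character: 'l'
Scan each position: s[5]='l'
Matches found at indices: 5
Total: 1


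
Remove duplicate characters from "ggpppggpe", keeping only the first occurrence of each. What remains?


Input: 'ggpppggpe'
Operation: keep first occurrence of each character
Scan: s[0]='g' new -> keep; s[1]='g' seen -> skip; s[2]='p' new -> keep; s[3]='p' seen -> skip; s[4]='p' seen -> skip; s[5]='g' seen -> skip; s[6]='g' seen -> skip; s[7]='p' seen -> skip; s[8]='e' new -> keep
Result: gpe


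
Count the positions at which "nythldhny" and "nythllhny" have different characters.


String 1: 'nythldhny'
String 2: 'nythllhny'
Compare each position: pos 0: 'n'=='n', pos 1: 'y'=='y', pos 2: 't'=='t', pos 3: 'h'=='h', pos 4: 'l'=='l', pos 5: 'd'!='l', pos 6: 'h'=='h', pos 7: 'n'=='n', pos 8: 'y'=='y'
Differing positions: 1
Hamming distance: 1


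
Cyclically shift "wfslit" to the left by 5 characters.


Input: 'wfslit', shift = 5
Operation: split at index 5 and swap parts
Front part s[0:5] = 'wfsli'
Back part s[5:] = 't'
Rotated = back + front = 't' + 'wfsli'
Result: twfsli


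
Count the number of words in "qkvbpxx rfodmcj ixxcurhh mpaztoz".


Input string: 'qkvbpxx rfodmcj ixxcurhh mpaztoz'
Operation: split by spaces
Words found: 'qkvbpxx', 'rfodmcj', 'ixxcurhh', 'mpaztoz'
Word count: 4


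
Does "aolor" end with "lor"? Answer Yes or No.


Input string: 'aolor'
Suffix to check: 'lor'
Last 3 characters of input: 'lor'
Match: True
Result: Yes


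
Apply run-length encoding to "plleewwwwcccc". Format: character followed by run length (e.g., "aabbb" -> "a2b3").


Input: 'plleewwwwcccc'
Operation: identify consecutive runs
Runs: 'p' -> p1, 'll' -> l2, 'ee' -> e2, 'wwww' -> w4, 'cccc' -> c4
Encoded: p1l2e2w4c4


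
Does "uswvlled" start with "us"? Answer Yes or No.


Input string: 'uswvlled'
Prefix to check: 'us'
First 2 characters of input: 'us'
Match: True
Result: Yes


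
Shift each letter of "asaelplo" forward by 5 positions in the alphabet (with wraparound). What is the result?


Input: 'asaelplo', shift = 5
Operation: for each letter, (position + 5) mod 26
Mapping: 'a'(0+5=5)->'f', 's'(18+5=23)->'x', 'a'(0+5=5)->'f', 'e'(4+5=9)->'j', 'l'(11+5=16)->'q', 'p'(15+5=20)->'u', 'l'(11+5=16)->'q', 'o'(14+5=19)->'t'
Result: fxfjquqt


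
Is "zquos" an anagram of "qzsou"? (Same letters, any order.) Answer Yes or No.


String 1: 'qzsou' -> sorted: 'oqsuz'
String 2: 'zquos' -> sorted: 'oqsuz'
Compare sorted forms: 'oqsuz' == 'oqsuz'
Anagram: Yes


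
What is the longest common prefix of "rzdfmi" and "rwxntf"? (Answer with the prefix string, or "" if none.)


String 1: 'rzdfmi'
String 2: 'rwxntf'
Compare position by position:
pos 0: 'r' vs 'r' match
pos 1: 'z' vs 'w' differ -> stop
Longest common prefix: "r" (length 1)


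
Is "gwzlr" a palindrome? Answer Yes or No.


Input string: 'gwzlr'
Reversed: 'rlzwg'
Compare pairs: s[0]='g' vs s[4]='r' (mismatch), s[1]='w' vs s[3]='l' (mismatch)
Palindrome: No


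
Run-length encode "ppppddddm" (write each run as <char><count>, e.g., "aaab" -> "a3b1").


Input: 'ppppddddm'
Operation: identify consecutive runs
Runs: 'pppp' -> p4, 'dddd' -> d4, 'm' -> m1
Encoded: p4d4m1


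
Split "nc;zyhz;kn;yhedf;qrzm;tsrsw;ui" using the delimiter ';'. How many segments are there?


Input string: 'nc;zyhz;kn;yhedf;qrzm;tsrsw;ui'
Delimiter: ';'
Split result: 'nc', 'zyhz', 'kn', 'yhedf', 'qrzm', 'tsrsw', 'ui'
Number of parts: 7


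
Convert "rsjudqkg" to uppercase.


Input string: 'rsjudqkg'
Operation: convert each letter to uppercase
Mapping: 'r'->'R', 's'->'S', 'j'->'J', 'u'->'U', 'd'->'D', 'q'->'Q', 'k'->'K', 'g'->'G'
Result: RSJUDQKG


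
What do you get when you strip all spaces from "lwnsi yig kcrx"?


Input string: 'lwnsi yig kcrx'
Operation: remove all spaces
Words: 'lwnsi', 'yig', 'kcrx'
Join without spaces: lwnsiyigkcrx


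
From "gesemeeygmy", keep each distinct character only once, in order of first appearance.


Input: 'gesemeeygmy'
Operation: keep first occurrence of each character
Scan: s[0]='g' new -> keep; s[1]='e' new -> keep; s[2]='s' new -> keep; s[3]='e' seen -> skip; s[4]='m' new -> keep; s[5]='e' seen -> skip; s[6]='e' seen -> skip; s[7]='y' new -> keep; s[8]='g' seen -> skip; s[9]='m' seen -> skip; s[10]='y' seen -> skip
Result: gesmy


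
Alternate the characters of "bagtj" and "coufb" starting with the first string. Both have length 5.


String 1: 'bagtj'
String 2: 'coufb'
Operation: alternate characters
Pairs: 'b'+'c', 'a'+'o', 'g'+'u', 't'+'f', 'j'+'b'
Result: bcaogutfjb


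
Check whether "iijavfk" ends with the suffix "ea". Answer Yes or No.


Input string: 'iijavfk'
Suffix to check: 'ea'
Last 2 characters of input: 'fk'
Match: False
Result: No


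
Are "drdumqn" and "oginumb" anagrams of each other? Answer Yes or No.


String 1: 'drdumqn' -> sorted: 'ddmnqru'
String 2: 'oginumb' -> sorted: 'bgimnou'
Compare sorted forms: 'ddmnqru' != 'bgimnou'
Anagram: No


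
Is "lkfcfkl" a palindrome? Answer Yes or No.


Input string: 'lkfcfkl'
Reversed: 'lkfcfkl'
Compare pairs: s[0]='l' vs s[6]='l' (match), s[1]='k' vs s[5]='k' (match), s[2]='f' vs s[4]='f' (match)
Palindrome: Yes


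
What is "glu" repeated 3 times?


Input string: 'glu'
Operation: repeat 3 times
Concatenation: 'glu' + 'glu' + 'glu'
Result: glugluglu


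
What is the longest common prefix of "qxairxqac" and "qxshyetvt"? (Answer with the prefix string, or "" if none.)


String 1: 'qxairxqac'
String 2: 'qxshyetvt'
Compare position by position:
pos 0: 'q' vs 'q' match
pos 1: 'x' vs 'x' match
pos 2: 'a' vs 's' differ -> stop
Longest common prefix: "qx" (length 2)


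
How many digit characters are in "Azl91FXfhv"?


Input string: 'Azl91FXfhv'
Operation: count digit characters (0-9)
Scan: 'A', 'z', 'l', '9'(digit), '1'(digit), 'F', 'X', 'f', 'h', 'v'
Digits found: 2
Result: 2


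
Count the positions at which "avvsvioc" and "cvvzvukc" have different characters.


String 1: 'avvsvioc'
String 2: 'cvvzvukc'
Compare each position: pos 0: 'a'!='c', pos 1: 'v'=='v', pos 2: 'v'=='v', pos 3: 's'!='z', pos 4: 'v'=='v', pos 5: 'i'!='u', pos 6: 'o'!='k', pos 7: 'c'=='c'
Differing positions: 4
Hamming distance: 4


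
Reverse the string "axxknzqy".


Input string: 'axxknzqy'
Operation: reverse character order
Original order: 'a' -> 'x' -> 'x' -> 'k' -> 'n' -> 'z' -> 'q' -> 'y'
Reversed order: 'y' -> 'q' -> 'z' -> 'n' -> 'k' -> 'x' -> 'x' -> 'a'
Result: yqznkxxa


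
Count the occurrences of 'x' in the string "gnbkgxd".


Input string: 'gnbkgxd'
Target character: 'x'
Scan each position: s[5]='x'
Matches found at indices: 5
Total: 1


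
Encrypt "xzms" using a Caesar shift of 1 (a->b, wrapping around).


Input: 'xzms', shift = 1
Operation: for each letter, (position + 1) mod 26
Mapping: 'x'(23+1=24)->'y', 'z'(25+1=26, 26 mod 26=0)->'a', 'm'(12+1=13)->'n', 's'(18+1=19)->'t'
Result: yant


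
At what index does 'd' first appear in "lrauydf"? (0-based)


Input string: 'lrauydf'
Target: 'd'
Scanning left to right: s[0]='l', s[1]='r', s[2]='a', s[3]='u', s[4]='y', s[5]='d'
First match at index: 5


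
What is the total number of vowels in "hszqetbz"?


Input string: 'hszqetbz'
Operation: count vowels (a, e, i, o, u)
Scan: s[0]='h', s[1]='s', s[2]='z', s[3]='q', s[4]='e' (vowel), s[5]='t', s[6]='b', s[7]='z'
Vowels found: 1
Result: 1


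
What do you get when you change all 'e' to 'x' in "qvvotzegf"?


Input string: 'qvvotzegf'
Operation: replace 'e' with 'x'
Positions of 'e': 6
After replacement: qvvotzxgf


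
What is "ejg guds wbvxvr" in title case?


Input string: 'ejg guds wbvxvr'
Operation: capitalize first letter of each word
Word transformations: 'ejg'->'Ejg', 'guds'->'Guds', 'wbvxvr'->'Wbvxvr'
Result: Ejg Guds Wbvxvr


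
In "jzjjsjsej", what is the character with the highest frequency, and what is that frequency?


Input: 'jzjjsjsej'
Operation: tally each character
Counts: 'e':1, 'j':5, 's':2, 'z':1
Maximum: 'j' appears 5 times


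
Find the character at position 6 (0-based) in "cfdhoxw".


Input string: 'cfdhoxw'
Operation: get character at index 6
Index mapping: s[0]='c', s[1]='f', s[2]='d', s[3]='h', s[4]='o', s[5]='x', s[6]='w'
Result: 'w'


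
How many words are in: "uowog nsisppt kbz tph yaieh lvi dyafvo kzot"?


Input string: 'uowog nsisppt kbz tph yaieh lvi dyafvo kzot'
Operation: split by spaces
Words found: 'uowog', 'nsisppt', 'kbz', 'tph', 'yaieh', 'lvi', 'dyafvo', 'kzot'
Word count: 8


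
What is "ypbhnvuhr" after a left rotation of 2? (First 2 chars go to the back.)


Input: 'ypbhnvuhr', shift = 2
Operation: split at index 2 and swap parts
Front part s[0:2] = 'yp'
Back part s[2:] = 'bhnvuhr'
Rotated = back + front = 'bhnvuhr' + 'yp'
Result: bhnvuhryp


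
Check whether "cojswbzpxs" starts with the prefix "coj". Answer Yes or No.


Input string: 'cojswbzpxs'
Prefix to check: 'coj'
First 3 characters of input: 'coj'
Match: True
Result: Yes


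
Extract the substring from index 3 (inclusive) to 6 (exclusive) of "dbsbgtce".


Input string: 'dbsbgtce'
Operation: slice [3:6]
Extract characters: s[3]='b', s[4]='g', s[5]='t'
Result: bgt


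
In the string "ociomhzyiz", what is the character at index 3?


Input string: 'ociomhzyiz'
Operation: get character at index 3
Index mapping: s[0]='o', s[1]='c', s[2]='i', s[3]='o'
Result: 'o'


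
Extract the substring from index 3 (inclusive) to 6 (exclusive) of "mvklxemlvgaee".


Input string: 'mvklxemlvgaee'
Operation: slice [3:6]
Extract characters: s[3]='l', s[4]='x', s[5]='e'
Result: lxe


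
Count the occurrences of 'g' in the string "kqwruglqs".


Input string: 'kqwruglqs'
Target character: 'g'
Scan each position: s[5]='g'
Matches found at indices: 5
Total: 1


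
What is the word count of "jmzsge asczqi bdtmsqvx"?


Input string: 'jmzsge asczqi bdtmsqvx'
Operation: split by spaces
Words found: 'jmzsge', 'asczqi', 'bdtmsqvx'
Word count: 3


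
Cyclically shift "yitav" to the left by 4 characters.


Input: 'yitav', shift = 4
Operation: split at index 4 and swap parts
Front part s[0:4] = 'yita'
Back part s[4:] = 'v'
Rotated = back + front = 'v' + 'yita'
Result: vyita


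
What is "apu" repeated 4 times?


Input string: 'apu'
Operation: repeat 4 times
Concatenation: 'apu' + 'apu' + 'apu' + 'apu'
Result: apuapuapuapu
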